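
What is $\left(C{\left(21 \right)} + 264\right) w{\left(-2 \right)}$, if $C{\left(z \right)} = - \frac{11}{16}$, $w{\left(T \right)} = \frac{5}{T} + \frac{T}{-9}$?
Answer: $- \frac{172733}{288} \approx -599.77$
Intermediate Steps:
$w{\left(T \right)} = \frac{5}{T} - \frac{T}{9}$ ($w{\left(T \right)} = \frac{5}{T} + T \left(- \frac{1}{9}\right) = \frac{5}{T} - \frac{T}{9}$)
$C{\left(z \right)} = - \frac{11}{16}$ ($C{\left(z \right)} = \left(-11\right) \frac{1}{16} = - \frac{11}{16}$)
$\left(C{\left(21 \right)} + 264\right) w{\left(-2 \right)} = \left(- \frac{11}{16} + 264\right) \left(\frac{5}{-2} - - \frac{2}{9}\right) = \frac{4213 \left(5 \left(- \frac{1}{2}\right) + \frac{2}{9}\right)}{16} = \frac{4213 \left(- \frac{5}{2} + \frac{2}{9}\right)}{16} = \frac{4213}{16} \left(- \frac{41}{18}\right) = - \frac{172733}{288}$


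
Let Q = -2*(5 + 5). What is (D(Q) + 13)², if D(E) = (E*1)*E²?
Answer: 63792169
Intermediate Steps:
Q = -20 (Q = -2*10 = -20)
D(E) = E³ (D(E) = E*E² = E³)
(D(Q) + 13)² = ((-20)³ + 13)² = (-8000 + 13)² = (-7987)² = 63792169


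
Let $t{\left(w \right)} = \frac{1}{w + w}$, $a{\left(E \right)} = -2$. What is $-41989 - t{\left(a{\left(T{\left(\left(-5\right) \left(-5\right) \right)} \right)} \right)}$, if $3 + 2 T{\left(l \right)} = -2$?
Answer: $- \frac{167955}{4} \approx -41989.0$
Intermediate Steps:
$T{\left(l \right)} = - \frac{5}{2}$ ($T{\left(l \right)} = - \frac{3}{2} + \frac{1}{2} \left(-2\right) = - \frac{3}{2} - 1 = - \frac{5}{2}$)
$t{\left(w \right)} = \frac{1}{2 w}$
$-41989 - t{\left(a{\left(T{\left(\left(-5\right) \left(-5\right) \right)} \right)} \right)} = -41989 - \frac{1}{2 \left(-2\right)} = -41989 - \frac{1}{2} \left(- \frac{1}{2}\right) = -41989 - - \frac{1}{4} = -41989 + \frac{1}{4} = - \frac{167955}{4}$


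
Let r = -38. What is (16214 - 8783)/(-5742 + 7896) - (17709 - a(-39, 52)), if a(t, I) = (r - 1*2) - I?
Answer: -12778641/718 ≈ -17798.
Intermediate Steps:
a(t, I) = -40 - I (a(t, I) = (-38 - 1*2) - I = (-38 - 2) - I = -40 - I)
(16214 - 8783)/(-5742 + 7896) - (17709 - a(-39, 52)) = (16214 - 8783)/(-5742 + 7896) - (17709 - (-40 - 1*52)) = 7431/2154 - (17709 - (-40 - 52)) = 7431*(1/2154) - (17709 - 1*(-92)) = 2477/718 - (17709 + 92) = 2477/718 - 1*17801 = 2477/718 - 17801 = -12778641/718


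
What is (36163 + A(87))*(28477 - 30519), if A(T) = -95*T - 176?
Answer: -56608324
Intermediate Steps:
A(T) = -176 - 95*T
(36163 + A(87))*(28477 - 30519) = (36163 + (-176 - 95*87))*(28477 - 30519) = (36163 + (-176 - 8265))*(-2042) = (36163 - 8441)*(-2042) = 27722*(-2042) = -56608324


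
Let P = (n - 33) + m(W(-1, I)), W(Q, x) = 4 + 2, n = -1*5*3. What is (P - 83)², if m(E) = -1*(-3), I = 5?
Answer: 16384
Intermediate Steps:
n = -15 (n = -5*3 = -15)
W(Q, x) = 6
m(E) = 3
P = -45 (P = (-15 - 33) + 3 = -48 + 3 = -45)
(P - 83)² = (-45 - 83)² = (-128)² = 16384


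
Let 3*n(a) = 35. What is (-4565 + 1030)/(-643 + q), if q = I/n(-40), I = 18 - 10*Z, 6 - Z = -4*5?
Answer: 123725/23231 ≈ 5.3259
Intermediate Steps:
n(a) = 35/3 (n(a) = (1/3)*35 = 35/3)
Z = 26 (Z = 6 - (-4)*5 = 6 - 1*(-20) = 6 + 20 = 26)
I = -242 (I = 18 - 10*26 = 18 - 260 = -242)
q = -726/35 (q = -242/35/3 = -242*3/35 = -726/35 ≈ -20.743)
(-4565 + 1030)/(-643 + q) = (-4565 + 1030)/(-643 - 726/35) = -3535/(-23231/35) = -3535*(-35/23231) = 123725/23231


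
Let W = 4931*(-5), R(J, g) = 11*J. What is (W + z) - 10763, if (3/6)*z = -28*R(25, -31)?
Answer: -50818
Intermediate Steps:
W = -24655
z = -15400 (z = 2*(-308*25) = 2*(-28*275) = 2*(-7700) = -15400)
(W + z) - 10763 = (-24655 - 15400) - 10763 = -40055 - 10763 = -50818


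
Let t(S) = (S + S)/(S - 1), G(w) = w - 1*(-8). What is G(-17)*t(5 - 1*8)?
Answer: -27/2 ≈ -13.500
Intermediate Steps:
G(w) = 8 + w (G(w) = w + 8 = 8 + w)
t(S) = 2*S/(-1 + S) (t(S) = (2*S)/(-1 + S) = 2*S/(-1 + S))
G(-17)*t(5 - 1*8) = (8 - 17)*(2*(5 - 1*8)/(-1 + (5 - 1*8))) = -18*(5 - 8)/(-1 + (5 - 8)) = -18*(-3)/(-1 - 3) = -18*(-3)/(-4) = -18*(-3)*(-1)/4 = -9*3/2 = -27/2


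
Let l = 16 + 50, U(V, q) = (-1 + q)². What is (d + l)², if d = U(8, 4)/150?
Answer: 10909809/2500 ≈ 4363.9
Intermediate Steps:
l = 66
d = 3/50 (d = (-1 + 4)²/150 = 3²*(1/150) = 9*(1/150) = 3/50 ≈ 0.060000)
(d + l)² = (3/50 + 66)² = (3303/50)² = 10909809/2500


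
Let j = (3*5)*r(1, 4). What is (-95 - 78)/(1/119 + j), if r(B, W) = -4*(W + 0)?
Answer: 20587/28559 ≈ 0.72086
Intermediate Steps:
r(B, W) = -4*W
j = -240 (j = (3*5)*(-4*4) = 15*(-16) = -240)
(-95 - 78)/(1/119 + j) = (-95 - 78)/(1/119 - 240) = -173/(1/119 - 240) = -173/(-28559/119) = -173*(-119/28559) = 20587/28559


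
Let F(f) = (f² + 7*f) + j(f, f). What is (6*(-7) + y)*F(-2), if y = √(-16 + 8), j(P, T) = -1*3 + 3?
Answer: 420 - 20*I*√2 ≈ 420.0 - 28.284*I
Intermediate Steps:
j(P, T) = 0 (j(P, T) = -3 + 3 = 0)
F(f) = f² + 7*f (F(f) = (f² + 7*f) + 0 = f² + 7*f)
y = 2*I*√2 (y = √(-8) = 2*I*√2 ≈ 2.8284*I)
(6*(-7) + y)*F(-2) = (6*(-7) + 2*I*√2)*(-2*(7 - 2)) = (-42 + 2*I*√2)*(-2*5) = (-42 + 2*I*√2)*(-10) = 420 - 20*I*√2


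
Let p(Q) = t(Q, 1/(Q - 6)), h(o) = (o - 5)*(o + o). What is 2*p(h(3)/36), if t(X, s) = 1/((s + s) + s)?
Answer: -38/9 ≈ -4.2222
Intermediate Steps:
h(o) = 2*o*(-5 + o) (h(o) = (-5 + o)*(2*o) = 2*o*(-5 + o))
t(X, s) = 1/(3*s) (t(X, s) = 1/(2*s + s) = 1/(3*s))
p(Q) = -2 + Q/3 (p(Q) = 1/(3*(1/(Q - 6))) = 1/(3*(1/(-6 + Q))) = (-6 + Q)/3 = -2 + Q/3)
2*p(h(3)/36) = 2*(-2 + ((2*3*(-5 + 3))/36)/3) = 2*(-2 + ((2*3*(-2))*(1/36))/3) = 2*(-2 + (-12*1/36)/3) = 2*(-2 + (⅓)*(-⅓)) = 2*(-2 - ⅑) = 2*(-19/9) = -38/9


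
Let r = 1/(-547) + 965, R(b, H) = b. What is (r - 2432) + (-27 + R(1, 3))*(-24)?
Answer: -461122/547 ≈ -843.00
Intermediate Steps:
r = 527854/547 (r = -1/547 + 965 = 527854/547 ≈ 965.00)
(r - 2432) + (-27 + R(1, 3))*(-24) = (527854/547 - 2432) + (-27 + 1)*(-24) = -802450/547 - 26*(-24) = -802450/547 + 624 = -461122/547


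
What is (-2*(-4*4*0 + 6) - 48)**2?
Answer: 3600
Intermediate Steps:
(-2*(-4*4*0 + 6) - 48)**2 = (-2*(-16*0 + 6) - 48)**2 = (-2*(0 + 6) - 48)**2 = (-2*6 - 48)**2 = (-12 - 48)**2 = (-60)**2 = 3600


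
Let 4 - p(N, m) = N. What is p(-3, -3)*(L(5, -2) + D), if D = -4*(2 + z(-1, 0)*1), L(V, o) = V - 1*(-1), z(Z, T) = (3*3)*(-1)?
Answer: 238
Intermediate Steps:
p(N, m) = 4 - N
z(Z, T) = -9 (z(Z, T) = 9*(-1) = -9)
L(V, o) = 1 + V (L(V, o) = V + 1 = 1 + V)
D = 28 (D = -4*(2 - 9*1) = -4*(2 - 9) = -4*(-7) = 28)
p(-3, -3)*(L(5, -2) + D) = (4 - 1*(-3))*((1 + 5) + 28) = (4 + 3)*(6 + 28) = 7*34 = 238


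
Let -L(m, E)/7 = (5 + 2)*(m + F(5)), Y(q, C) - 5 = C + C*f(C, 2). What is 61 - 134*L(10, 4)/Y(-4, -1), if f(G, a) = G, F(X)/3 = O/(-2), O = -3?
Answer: 95512/5 ≈ 19102.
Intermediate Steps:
F(X) = 9/2 (F(X) = 3*(-3/(-2)) = 3*(-3*(-½)) = 3*(3/2) = 9/2)
Y(q, C) = 5 + C + C² (Y(q, C) = 5 + (C + C*C) = 5 + (C + C²) = 5 + C + C²)
L(m, E) = -441/2 - 49*m (L(m, E) = -7*(5 + 2)*(m + 9/2) = -49*(9/2 + m) = -7*(63/2 + 7*m) = -441/2 - 49*m)
61 - 134*L(10, 4)/Y(-4, -1) = 61 - 134*(-441/2 - 49*10)/(5 - 1 + (-1)²) = 61 - 134*(-441/2 - 490)/(5 - 1 + 1) = 61 - (-95207)/5 = 61 - 134*(-1421/10) = 61 + 95207/5 = 95512/5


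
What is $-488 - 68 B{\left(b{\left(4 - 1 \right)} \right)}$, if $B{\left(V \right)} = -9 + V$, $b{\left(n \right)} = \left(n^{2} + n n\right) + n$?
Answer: $-1304$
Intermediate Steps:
$b{\left(n \right)} = n + 2 n^{2}$ ($b{\left(n \right)} = \left(n^{2} + n^{2}\right) + n = 2 n^{2} + n = n + 2 n^{2}$)
$-488 - 68 B{\left(b{\left(4 - 1 \right)} \right)} = -488 - 68 \left(-9 + \left(4 - 1\right) \left(1 + 2 \left(4 - 1\right)\right)\right) = -488 - 68 \left(-9 + 3 \left(1 + 2 \cdot 3\right)\right) = -488 - 68 \left(-9 + 3 \left(1 + 6\right)\right) = -488 - 68 \left(-9 + 3 \cdot 7\right) = -488 - 68 \left(-9 + 21\right) = -488 - 816 = -1304$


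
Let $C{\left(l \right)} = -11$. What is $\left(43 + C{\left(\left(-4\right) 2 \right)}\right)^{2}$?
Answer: $1024$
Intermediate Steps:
$\left(43 + C{\left(\left(-4\right) 2 \right)}\right)^{2} = \left(43 - 11\right)^{2} = 32^{2} = 1024$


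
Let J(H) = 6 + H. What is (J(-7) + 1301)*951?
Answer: 1236300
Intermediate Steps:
(J(-7) + 1301)*951 = ((6 - 7) + 1301)*951 = (-1 + 1301)*951 = 1300*951 = 1236300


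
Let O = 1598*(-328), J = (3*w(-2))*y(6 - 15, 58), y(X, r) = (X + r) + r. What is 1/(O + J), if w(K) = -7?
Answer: -1/526391 ≈ -1.8997e-6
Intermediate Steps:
y(X, r) = X + 2*r
J = -2247 (J = (3*(-7))*((6 - 15) + 2*58) = -21*(-9 + 116) = -21*107 = -2247)
O = -524144
1/(O + J) = 1/(-524144 - 2247) = 1/(-526391) = -1/526391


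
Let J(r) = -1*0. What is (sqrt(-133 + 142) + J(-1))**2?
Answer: 9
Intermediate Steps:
J(r) = 0
(sqrt(-133 + 142) + J(-1))**2 = (sqrt(-133 + 142) + 0)**2 = (sqrt(9) + 0)**2 = (3 + 0)**2 = 3**2 = 9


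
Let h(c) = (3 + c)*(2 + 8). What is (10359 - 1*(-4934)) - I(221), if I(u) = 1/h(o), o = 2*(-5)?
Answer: 1070511/70 ≈ 15293.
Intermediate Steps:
o = -10
h(c) = 30 + 10*c (h(c) = (3 + c)*10 = 30 + 10*c)
I(u) = -1/70 (I(u) = 1/(30 + 10*(-10)) = 1/(30 - 100) = 1/(-70) = -1/70)
(10359 - 1*(-4934)) - I(221) = (10359 - 1*(-4934)) - 1*(-1/70) = (10359 + 4934) + 1/70 = 15293 + 1/70 = 1070511/70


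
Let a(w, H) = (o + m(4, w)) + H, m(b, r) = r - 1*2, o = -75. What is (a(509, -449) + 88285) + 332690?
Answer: 420958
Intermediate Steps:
m(b, r) = -2 + r (m(b, r) = r - 2 = -2 + r)
a(w, H) = -77 + H + w (a(w, H) = (-75 + (-2 + w)) + H = (-77 + w) + H = -77 + H + w)
(a(509, -449) + 88285) + 332690 = ((-77 - 449 + 509) + 88285) + 332690 = (-17 + 88285) + 332690 = 88268 + 332690 = 420958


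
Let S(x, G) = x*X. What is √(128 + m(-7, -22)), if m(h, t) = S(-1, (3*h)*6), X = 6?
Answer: √122 ≈ 11.045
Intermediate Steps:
S(x, G) = 6*x (S(x, G) = x*6 = 6*x)
m(h, t) = -6 (m(h, t) = 6*(-1) = -6)
√(128 + m(-7, -22)) = √(128 - 6) = √122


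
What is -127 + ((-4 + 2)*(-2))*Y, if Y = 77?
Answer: 181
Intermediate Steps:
-127 + ((-4 + 2)*(-2))*Y = -127 + ((-4 + 2)*(-2))*77 = -127 - 2*(-2)*77 = -127 + 4*77 = -127 + 308 = 181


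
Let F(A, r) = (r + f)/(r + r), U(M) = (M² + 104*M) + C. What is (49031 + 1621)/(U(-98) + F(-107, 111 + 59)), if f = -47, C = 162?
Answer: -5740560/48239 ≈ -119.00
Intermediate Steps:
U(M) = 162 + M² + 104*M (U(M) = (M² + 104*M) + 162 = 162 + M² + 104*M)
F(A, r) = (-47 + r)/(2*r) (F(A, r) = (r - 47)/(r + r) = (-47 + r)/((2*r)) = (-47 + r)*(1/(2*r)) = (-47 + r)/(2*r))
(49031 + 1621)/(U(-98) + F(-107, 111 + 59)) = (49031 + 1621)/((162 + (-98)² + 104*(-98)) + (-47 + (111 + 59))/(2*(111 + 59))) = 50652/((162 + 9604 - 10192) + (½)*(-47 + 170)/170) = 50652/(-426 + (½)*(1/170)*123) = 50652/(-426 + 123/340) = 50652/(-144717/340) = 50652*(-340/144717) = -5740560/48239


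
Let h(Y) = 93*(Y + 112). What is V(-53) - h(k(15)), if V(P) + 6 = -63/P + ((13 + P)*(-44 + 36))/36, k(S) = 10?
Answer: -5410097/477 ≈ -11342.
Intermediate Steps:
V(P) = -80/9 - 63/P - 2*P/9 (V(P) = -6 + (-63/P + ((13 + P)*(-44 + 36))/36) = -6 + (-63/P + ((13 + P)*(-8))*(1/36)) = -6 + (-63/P + (-104 - 8*P)*(1/36)) = -6 + (-63/P + (-26/9 - 2*P/9)) = -6 + (-26/9 - 63/P - 2*P/9) = -80/9 - 63/P - 2*P/9)
h(Y) = 10416 + 93*Y (h(Y) = 93*(112 + Y) = 10416 + 93*Y)
V(-53) - h(k(15)) = (1/9)*(-567 - 2*(-53)*(40 - 53))/(-53) - (10416 + 93*10) = (1/9)*(-1/53)*(-567 - 2*(-53)*(-13)) - (10416 + 930) = (1/9)*(-1/53)*(-567 - 1378) - 1*11346 = (1/9)*(-1/53)*(-1945) - 11346 = 1945/477 - 11346 = -5410097/477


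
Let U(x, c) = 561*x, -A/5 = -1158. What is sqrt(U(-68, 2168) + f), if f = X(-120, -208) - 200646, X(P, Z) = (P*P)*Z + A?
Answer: 2*I*sqrt(807051) ≈ 1796.7*I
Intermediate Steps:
A = 5790 (A = -5*(-1158) = 5790)
X(P, Z) = 5790 + Z*P**2 (X(P, Z) = (P*P)*Z + 5790 = P**2*Z + 5790 = Z*P**2 + 5790 = 5790 + Z*P**2)
f = -3190056 (f = (5790 - 208*(-120)**2) - 200646 = (5790 - 208*14400) - 200646 = (5790 - 2995200) - 200646 = -2989410 - 200646 = -3190056)
sqrt(U(-68, 2168) + f) = sqrt(561*(-68) - 3190056) = sqrt(-38148 - 3190056) = sqrt(-3228204) = 2*I*sqrt(807051)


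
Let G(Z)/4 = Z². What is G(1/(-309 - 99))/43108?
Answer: 1/1793982528 ≈ 5.5742e-10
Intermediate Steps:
G(Z) = 4*Z²
G(1/(-309 - 99))/43108 = (4*(1/(-309 - 99))²)/43108 = (4*(1/(-408))²)*(1/43108) = (4*(-1/408)²)*(1/43108) = (4*(1/166464))*(1/43108) = (1/41616)*(1/43108) = 1/1793982528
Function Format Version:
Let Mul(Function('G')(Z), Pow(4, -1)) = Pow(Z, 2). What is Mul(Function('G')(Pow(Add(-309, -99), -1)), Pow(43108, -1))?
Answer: Rational(1, 1793982528) ≈ 5.5742e-10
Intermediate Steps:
Function('G')(Z) = Mul(4, Pow(Z, 2))
Mul(Function('G')(Pow(Add(-309, -99), -1)), Pow(43108, -1)) = Mul(Mul(4, Pow(Pow(Add(-309, -99), -1), 2)), Pow(43108, -1)) = Mul(Mul(4, Pow(Pow(-408, -1), 2)), Rational(1, 43108)) = Mul(Mul(4, Pow(Rational(-1, 408), 2)), Rational(1, 43108)) = Mul(Mul(4, Rational(1, 166464)), Rational(1, 43108)) = Mul(Rational(1, 41616), Rational(1, 43108)) = Rational(1, 1793982528)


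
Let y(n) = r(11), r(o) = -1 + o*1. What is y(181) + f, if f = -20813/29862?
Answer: 277807/29862 ≈ 9.3030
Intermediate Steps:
r(o) = -1 + o
y(n) = 10 (y(n) = -1 + 11 = 10)
f = -20813/29862 (f = -20813*1/29862 = -20813/29862 ≈ -0.69697)
y(181) + f = 10 - 20813/29862 = 277807/29862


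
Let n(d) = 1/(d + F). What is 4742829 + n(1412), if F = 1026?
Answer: 11563017103/2438 ≈ 4.7428e+6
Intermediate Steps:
n(d) = 1/(1026 + d) (n(d) = 1/(d + 1026) = 1/(1026 + d))
4742829 + n(1412) = 4742829 + 1/(1026 + 1412) = 4742829 + 1/2438 = 11563017103/2438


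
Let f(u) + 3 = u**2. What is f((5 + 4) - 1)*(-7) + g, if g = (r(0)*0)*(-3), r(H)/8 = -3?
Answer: -427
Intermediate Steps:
r(H) = -24 (r(H) = 8*(-3) = -24)
f(u) = -3 + u**2
g = 0 (g = -24*0*(-3) = 0*(-3) = 0)
f((5 + 4) - 1)*(-7) + g = (-3 + ((5 + 4) - 1)**2)*(-7) + 0 = (-3 + (9 - 1)**2)*(-7) + 0 = (-3 + 8**2)*(-7) + 0 = (-3 + 64)*(-7) + 0 = 61*(-7) + 0 = -427 + 0 = -427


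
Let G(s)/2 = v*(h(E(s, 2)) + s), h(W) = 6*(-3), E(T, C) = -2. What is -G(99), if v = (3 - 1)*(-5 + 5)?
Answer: 0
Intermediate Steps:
h(W) = -18
v = 0 (v = 2*0 = 0)
G(s) = 0 (G(s) = 2*(0*(-18 + s)) = 2*0 = 0)
-G(99) = -1*0 = 0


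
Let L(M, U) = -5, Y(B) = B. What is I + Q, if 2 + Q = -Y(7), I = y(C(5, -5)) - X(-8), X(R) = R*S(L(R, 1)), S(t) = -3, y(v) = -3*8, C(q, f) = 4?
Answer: -57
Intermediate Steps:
y(v) = -24
X(R) = -3*R (X(R) = R*(-3) = -3*R)
I = -48 (I = -24 - (-3)*(-8) = -24 - 1*24 = -24 - 24 = -48)
Q = -9 (Q = -2 - 1*7 = -2 - 7 = -9)
I + Q = -48 - 9 = -57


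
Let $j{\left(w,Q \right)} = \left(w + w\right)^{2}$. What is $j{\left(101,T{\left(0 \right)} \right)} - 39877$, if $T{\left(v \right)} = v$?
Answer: $927$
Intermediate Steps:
$j{\left(w,Q \right)} = 4 w^{2}$ ($j{\left(w,Q \right)} = \left(2 w\right)^{2} = 4 w^{2}$)
$j{\left(101,T{\left(0 \right)} \right)} - 39877 = 4 \cdot 101^{2} - 39877 = 4 \cdot 10201 - 39877 = 40804 - 39877 = 927$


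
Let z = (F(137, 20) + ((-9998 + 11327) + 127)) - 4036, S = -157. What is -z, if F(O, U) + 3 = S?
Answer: 2740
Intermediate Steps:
F(O, U) = -160 (F(O, U) = -3 - 157 = -160)
z = -2740 (z = (-160 + ((-9998 + 11327) + 127)) - 4036 = (-160 + (1329 + 127)) - 4036 = (-160 + 1456) - 4036 = 1296 - 4036 = -2740)
-z = -1*(-2740) = 2740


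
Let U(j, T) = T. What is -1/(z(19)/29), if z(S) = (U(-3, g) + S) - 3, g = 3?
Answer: -29/19 ≈ -1.5263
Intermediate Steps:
z(S) = S (z(S) = (3 + S) - 3 = S)
-1/(z(19)/29) = -1/(19/29) = -1/(19*(1/29)) = -1/19/29 = -1*29/19 = -29/19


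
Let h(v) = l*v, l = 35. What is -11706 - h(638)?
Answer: -34036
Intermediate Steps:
h(v) = 35*v
-11706 - h(638) = -11706 - 35*638 = -11706 - 1*22330 = -11706 - 22330 = -34036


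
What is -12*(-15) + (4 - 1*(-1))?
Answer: 185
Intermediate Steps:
-12*(-15) + (4 - 1*(-1)) = 180 + (4 + 1) = 180 + 5 = 185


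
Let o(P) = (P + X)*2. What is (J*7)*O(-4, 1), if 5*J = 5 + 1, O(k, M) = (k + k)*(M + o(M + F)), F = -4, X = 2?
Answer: 336/5 ≈ 67.200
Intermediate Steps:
o(P) = 4 + 2*P (o(P) = (P + 2)*2 = (2 + P)*2 = 4 + 2*P)
O(k, M) = 2*k*(-4 + 3*M) (O(k, M) = (k + k)*(M + (4 + 2*(M - 4))) = (2*k)*(M + (4 + 2*(-4 + M))) = (2*k)*(M + (4 + (-8 + 2*M))) = (2*k)*(M + (-4 + 2*M)) = (2*k)*(-4 + 3*M) = 2*k*(-4 + 3*M))
J = 6/5 (J = (5 + 1)/5 = (1/5)*6 = 6/5 ≈ 1.2000)
(J*7)*O(-4, 1) = ((6/5)*7)*(2*(-4)*(-4 + 3*1)) = 42*(2*(-4)*(-4 + 3))/5 = 42*(2*(-4)*(-1))/5 = (42/5)*8 = 336/5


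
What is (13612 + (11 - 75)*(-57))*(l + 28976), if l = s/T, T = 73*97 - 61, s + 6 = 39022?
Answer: 175577812568/351 ≈ 5.0022e+8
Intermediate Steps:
s = 39016 (s = -6 + 39022 = 39016)
T = 7020 (T = 7081 - 61 = 7020)
l = 9754/1755 (l = 39016/7020 = 39016*(1/7020) = 9754/1755 ≈ 5.5578)
(13612 + (11 - 75)*(-57))*(l + 28976) = (13612 + (11 - 75)*(-57))*(9754/1755 + 28976) = (13612 - 64*(-57))*(50862634/1755) = (13612 + 3648)*(50862634/1755) = 17260*(50862634/1755) = 175577812568/351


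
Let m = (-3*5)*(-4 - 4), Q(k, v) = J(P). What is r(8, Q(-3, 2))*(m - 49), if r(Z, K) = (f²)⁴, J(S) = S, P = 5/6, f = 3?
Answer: 465831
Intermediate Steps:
P = ⅚ (P = 5*(⅙) = ⅚ ≈ 0.83333)
Q(k, v) = ⅚
r(Z, K) = 6561 (r(Z, K) = (3²)⁴ = 9⁴ = 6561)
m = 120 (m = -15*(-8) = 120)
r(8, Q(-3, 2))*(m - 49) = 6561*(120 - 49) = 6561*71 = 465831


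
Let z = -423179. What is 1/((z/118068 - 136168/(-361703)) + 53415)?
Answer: 42705549804/2280979954750247 ≈ 1.8722e-5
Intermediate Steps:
1/((z/118068 - 136168/(-361703)) + 53415) = 1/((-423179/118068 - 136168/(-361703)) + 53415) = 1/((-423179*1/118068 - 136168*(-1/361703)) + 53415) = 1/((-423179/118068 + 136168/361703) + 53415) = 1/(-136988030413/42705549804 + 53415) = 1/(2280979954750247/42705549804) = 42705549804/2280979954750247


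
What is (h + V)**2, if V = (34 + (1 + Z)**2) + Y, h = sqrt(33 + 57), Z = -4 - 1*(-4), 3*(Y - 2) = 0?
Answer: 1459 + 222*sqrt(10) ≈ 2161.0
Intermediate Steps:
Y = 2 (Y = 2 + (1/3)*0 = 2 + 0 = 2)
Z = 0 (Z = -4 + 4 = 0)
h = 3*sqrt(10) (h = sqrt(90) = 3*sqrt(10) ≈ 9.4868)
V = 37 (V = (34 + (1 + 0)**2) + 2 = (34 + 1**2) + 2 = (34 + 1) + 2 = 35 + 2 = 37)
(h + V)**2 = (3*sqrt(10) + 37)**2 = (37 + 3*sqrt(10))**2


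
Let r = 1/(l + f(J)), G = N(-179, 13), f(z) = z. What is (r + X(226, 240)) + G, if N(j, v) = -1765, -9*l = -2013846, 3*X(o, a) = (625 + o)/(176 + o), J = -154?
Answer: -713664936181/404504460 ≈ -1764.3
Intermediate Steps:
X(o, a) = (625 + o)/(3*(176 + o)) (X(o, a) = ((625 + o)/(176 + o))/3 = (625 + o)/(3*(176 + o)))
l = 671282/3 (l = -⅑*(-2013846) = 671282/3 ≈ 2.2376e+5)
G = -1765
r = 3/670820 (r = 1/(671282/3 - 154) = 1/(670820/3) = 3/670820 ≈ 4.4721e-6)
(r + X(226, 240)) + G = (3/670820 + (625 + 226)/(3*(176 + 226))) - 1765 = (3/670820 + (⅓)*851/402) - 1765 = (3/670820 + (⅓)*(1/402)*851) - 1765 = (3/670820 + 851/1206) - 1765 = 285435719/404504460 - 1765 = -713664936181/404504460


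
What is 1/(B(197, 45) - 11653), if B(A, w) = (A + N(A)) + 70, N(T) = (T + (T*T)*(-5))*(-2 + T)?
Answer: -1/37811746 ≈ -2.6447e-8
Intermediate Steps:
N(T) = (-2 + T)*(T - 5*T²) (N(T) = (T + T²*(-5))*(-2 + T) = (T - 5*T²)*(-2 + T) = (-2 + T)*(T - 5*T²))
B(A, w) = 70 + A + A*(-2 - 5*A² + 11*A) (B(A, w) = (A + A*(-2 - 5*A² + 11*A)) + 70 = 70 + A + A*(-2 - 5*A² + 11*A))
1/(B(197, 45) - 11653) = 1/((70 - 1*197 - 5*197³ + 11*197²) - 11653) = 1/((70 - 197 - 5*7645373 + 11*38809) - 11653) = 1/((70 - 197 - 38226865 + 426899) - 11653) = 1/(-37800093 - 11653) = 1/(-37811746) = -1/37811746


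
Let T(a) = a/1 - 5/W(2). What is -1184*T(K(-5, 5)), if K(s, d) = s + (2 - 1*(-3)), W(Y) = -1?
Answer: -5920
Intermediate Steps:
K(s, d) = 5 + s (K(s, d) = s + (2 + 3) = s + 5 = 5 + s)
T(a) = 5 + a (T(a) = a/1 - 5/(-1) = a*1 - 5*(-1) = a + 5 = 5 + a)
-1184*T(K(-5, 5)) = -1184*(5 + (5 - 5)) = -1184*(5 + 0) = -1184*5 = -5920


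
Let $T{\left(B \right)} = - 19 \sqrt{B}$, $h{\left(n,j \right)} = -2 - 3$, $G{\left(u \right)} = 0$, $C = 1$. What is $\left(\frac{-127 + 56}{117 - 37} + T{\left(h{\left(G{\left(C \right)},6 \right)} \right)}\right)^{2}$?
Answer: $- \frac{11546959}{6400} + \frac{1349 i \sqrt{5}}{40} \approx -1804.2 + 75.411 i$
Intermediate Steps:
$h{\left(n,j \right)} = -5$ ($h{\left(n,j \right)} = -2 - 3 = -5$)
$\left(\frac{-127 + 56}{117 - 37} + T{\left(h{\left(G{\left(C \right)},6 \right)} \right)}\right)^{2} = \left(\frac{-127 + 56}{117 - 37} - 19 \sqrt{-5}\right)^{2} = \left(- \frac{71}{80} - 19 i \sqrt{5}\right)^{2}$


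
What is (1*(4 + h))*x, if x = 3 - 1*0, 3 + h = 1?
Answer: 6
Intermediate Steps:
h = -2 (h = -3 + 1 = -2)
x = 3 (x = 3 + 0 = 3)
(1*(4 + h))*x = (1*(4 - 2))*3 = (1*2)*3 = 2*3 = 6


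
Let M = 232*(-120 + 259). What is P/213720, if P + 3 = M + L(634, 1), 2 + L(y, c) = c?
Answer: 2687/17810 ≈ 0.15087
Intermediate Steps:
M = 32248 (M = 232*139 = 32248)
L(y, c) = -2 + c
P = 32244 (P = -3 + (32248 + (-2 + 1)) = -3 + (32248 - 1) = -3 + 32247 = 32244)
P/213720 = 32244/213720 = 32244*(1/213720) = 2687/17810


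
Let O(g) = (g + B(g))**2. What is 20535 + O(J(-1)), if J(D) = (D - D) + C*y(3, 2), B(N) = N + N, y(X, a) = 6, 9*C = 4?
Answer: 20599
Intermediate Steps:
C = 4/9 (C = (1/9)*4 = 4/9 ≈ 0.44444)
B(N) = 2*N
J(D) = 8/3 (J(D) = (D - D) + (4/9)*6 = 0 + 8/3 = 8/3)
O(g) = 9*g**2 (O(g) = (g + 2*g)**2 = (3*g)**2 = 9*g**2)
20535 + O(J(-1)) = 20535 + 9*(8/3)**2 = 20535 + 9*(64/9) = 20535 + 64 = 20599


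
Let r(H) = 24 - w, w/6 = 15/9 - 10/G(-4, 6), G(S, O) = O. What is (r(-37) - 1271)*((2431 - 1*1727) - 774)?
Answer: 87290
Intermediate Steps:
w = 0 (w = 6*(15/9 - 10/6) = 6*(15*(⅑) - 10*⅙) = 6*(5/3 - 5/3) = 6*0 = 0)
r(H) = 24 (r(H) = 24 - 1*0 = 24 + 0 = 24)
(r(-37) - 1271)*((2431 - 1*1727) - 774) = (24 - 1271)*((2431 - 1*1727) - 774) = -1247*((2431 - 1727) - 774) = -1247*(704 - 774) = -1247*(-70) = 87290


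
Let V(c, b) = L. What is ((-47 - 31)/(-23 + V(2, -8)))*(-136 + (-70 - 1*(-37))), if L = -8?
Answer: -13182/31 ≈ -425.23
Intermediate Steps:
V(c, b) = -8
((-47 - 31)/(-23 + V(2, -8)))*(-136 + (-70 - 1*(-37))) = ((-47 - 31)/(-23 - 8))*(-136 + (-70 - 1*(-37))) = (-78/(-31))*(-136 + (-70 + 37)) = (-78*(-1/31))*(-136 - 33) = (78/31)*(-169) = -13182/31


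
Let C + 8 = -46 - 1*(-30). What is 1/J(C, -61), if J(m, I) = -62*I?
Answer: 1/3782 ≈ 0.00026441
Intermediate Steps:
C = -24 (C = -8 + (-46 - 1*(-30)) = -8 + (-46 + 30) = -8 - 16 = -24)
1/J(C, -61) = 1/(-62*(-61)) = 1/3782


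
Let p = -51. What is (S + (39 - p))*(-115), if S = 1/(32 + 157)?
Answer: -1956265/189 ≈ -10351.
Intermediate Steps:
S = 1/189 ≈ 0.0052910
(S + (39 - p))*(-115) = (1/189 + (39 - 1*(-51)))*(-115) = (1/189 + (39 + 51))*(-115) = (1/189 + 90)*(-115) = (17011/189)*(-115) = -1956265/189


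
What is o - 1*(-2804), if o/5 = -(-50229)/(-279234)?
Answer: 86968999/31026 ≈ 2803.1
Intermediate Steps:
o = -27905/31026 (o = 5*(-(-50229)/(-279234)) = 5*(-(-50229)*(-1)/279234) = 5*(-1*5581/31026) = 5*(-5581/31026) = -27905/31026 ≈ -0.89941)
o - 1*(-2804) = -27905/31026 - 1*(-2804) = -27905/31026 + 2804 = 86968999/31026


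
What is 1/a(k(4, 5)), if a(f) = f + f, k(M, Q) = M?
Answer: 1/8 ≈ 0.12500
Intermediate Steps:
a(f) = 2*f
1/a(k(4, 5)) = 1/(2*4) = 1/8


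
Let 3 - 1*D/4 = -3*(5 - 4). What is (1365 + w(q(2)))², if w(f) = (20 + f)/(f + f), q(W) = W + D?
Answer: 1261173169/676 ≈ 1.8656e+6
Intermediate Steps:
D = 24 (D = 12 - (-12)*(5 - 4) = 12 - (-12) = 12 - 4*(-3) = 12 + 12 = 24)
q(W) = 24 + W (q(W) = W + 24 = 24 + W)
w(f) = (20 + f)/(2*f) (w(f) = (20 + f)/((2*f)) = (20 + f)*(1/(2*f)) = (20 + f)/(2*f))
(1365 + w(q(2)))² = (1365 + (20 + (24 + 2))/(2*(24 + 2)))² = (1365 + (½)*(20 + 26)/26)² = (1365 + (½)*(1/26)*46)² = (1365 + 23/26)² = (35513/26)² = 1261173169/676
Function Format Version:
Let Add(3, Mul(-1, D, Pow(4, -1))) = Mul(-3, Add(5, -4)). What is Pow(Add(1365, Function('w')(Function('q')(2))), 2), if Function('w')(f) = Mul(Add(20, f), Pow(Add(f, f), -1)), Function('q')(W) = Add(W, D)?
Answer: Rational(1261173169, 676) ≈ 1.8656e+6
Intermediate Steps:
D = 24 (D = Add(12, Mul(-4, Mul(-3, Add(5, -4)))) = Add(12, Mul(-4, Mul(-3, 1))) = Add(12, Mul(-4, -3)) = Add(12, 12) = 24)
Function('q')(W) = Add(24, W) (Function('q')(W) = Add(W, 24) = Add(24, W))
Function('w')(f) = Mul(Rational(1, 2), Pow(f, -1), Add(20, f)) (Function('w')(f) = Mul(Add(20, f), Pow(Mul(2, f), -1)) = Mul(Add(20, f), Mul(Rational(1, 2), Pow(f, -1))) = Mul(Rational(1, 2), Pow(f, -1), Add(20, f)))
Pow(Add(1365, Function('w')(Function('q')(2))), 2) = Pow(Add(1365, Mul(Rational(1, 2), Pow(Add(24, 2), -1), Add(20, Add(24, 2)))), 2) = Pow(Add(1365, Mul(Rational(1, 2), Pow(26, -1), Add(20, 26))), 2) = Pow(Add(1365, Mul(Rational(1, 2), Rational(1, 26), 46)), 2) = Pow(Add(1365, Rational(23, 26)), 2) = Pow(Rational(35513, 26), 2) = Rational(1261173169, 676)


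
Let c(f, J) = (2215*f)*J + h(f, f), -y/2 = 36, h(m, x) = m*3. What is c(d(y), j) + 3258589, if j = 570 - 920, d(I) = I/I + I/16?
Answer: 11943907/2 ≈ 5.9720e+6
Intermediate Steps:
h(m, x) = 3*m
y = -72 (y = -2*36 = -72)
d(I) = 1 + I/16 (d(I) = 1 + I*(1/16) = 1 + I/16)
j = -350
c(f, J) = 3*f + 2215*J*f (c(f, J) = (2215*f)*J + 3*f = 2215*J*f + 3*f = 3*f + 2215*J*f)
c(d(y), j) + 3258589 = (1 + (1/16)*(-72))*(3 + 2215*(-350)) + 3258589 = (1 - 9/2)*(3 - 775250) + 3258589 = -7/2*(-775247) + 3258589 = 5426729/2 + 3258589 = 11943907/2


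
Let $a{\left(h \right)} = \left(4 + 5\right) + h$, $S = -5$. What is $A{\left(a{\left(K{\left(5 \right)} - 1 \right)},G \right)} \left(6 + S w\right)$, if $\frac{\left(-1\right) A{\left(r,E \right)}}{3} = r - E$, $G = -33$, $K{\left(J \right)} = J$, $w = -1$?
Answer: $-1518$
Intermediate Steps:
$a{\left(h \right)} = 9 + h$
$A{\left(r,E \right)} = - 3 r + 3 E$ ($A{\left(r,E \right)} = - 3 \left(r - E\right) = - 3 r + 3 E$)
$A{\left(a{\left(K{\left(5 \right)} - 1 \right)},G \right)} \left(6 + S w\right) = \left(- 3 \left(9 + \left(5 - 1\right)\right) + 3 \left(-33\right)\right) \left(6 - -5\right) = \left(- 3 \left(9 + 4\right) - 99\right) \left(6 + 5\right) = \left(\left(-3\right) 13 - 99\right) 11 = \left(-39 - 99\right) 11 = \left(-138\right) 11 = -1518$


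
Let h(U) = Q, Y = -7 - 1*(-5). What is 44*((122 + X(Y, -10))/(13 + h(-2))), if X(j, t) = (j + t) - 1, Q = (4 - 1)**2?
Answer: 218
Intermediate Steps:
Y = -2 (Y = -7 + 5 = -2)
Q = 9 (Q = 3**2 = 9)
h(U) = 9
X(j, t) = -1 + j + t
44*((122 + X(Y, -10))/(13 + h(-2))) = 44*((122 + (-1 - 2 - 10))/(13 + 9)) = 44*((122 - 13)/22) = 44*(109*(1/22)) = 44*(109/22) = 218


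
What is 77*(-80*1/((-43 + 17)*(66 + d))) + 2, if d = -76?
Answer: -282/13 ≈ -21.692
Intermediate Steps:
77*(-80*1/((-43 + 17)*(66 + d))) + 2 = 77*(-80*1/((-43 + 17)*(66 - 76))) + 2 = 77*(-80/((-10*(-26)))) + 2 = 77*(-80/260) + 2 = 77*(-80*1/260) + 2 = 77*(-4/13) + 2 = -308/13 + 2 = -282/13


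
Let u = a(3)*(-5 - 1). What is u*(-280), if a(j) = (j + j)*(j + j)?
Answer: 60480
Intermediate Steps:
a(j) = 4*j**2 (a(j) = (2*j)*(2*j) = 4*j**2)
u = -216 (u = (4*3**2)*(-5 - 1) = (4*9)*(-6) = 36*(-6) = -216)
u*(-280) = -216*(-280) = 60480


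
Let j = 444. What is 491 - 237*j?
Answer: -104737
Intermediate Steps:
491 - 237*j = 491 - 237*444 = 491 - 105228 = -104737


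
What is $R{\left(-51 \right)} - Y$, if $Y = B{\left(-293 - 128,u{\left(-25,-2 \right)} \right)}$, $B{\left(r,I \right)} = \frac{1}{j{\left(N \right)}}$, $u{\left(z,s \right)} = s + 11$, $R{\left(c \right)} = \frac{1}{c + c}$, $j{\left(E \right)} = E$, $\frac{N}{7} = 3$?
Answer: $- \frac{41}{714} \approx -0.057423$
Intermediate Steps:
$N = 21$ ($N = 7 \cdot 3 = 21$)
$R{\left(c \right)} = \frac{1}{2 c}$
$u{\left(z,s \right)} = 11 + s$
$B{\left(r,I \right)} = \frac{1}{21}$
$Y = \frac{1}{21} \approx 0.047619$
$R{\left(-51 \right)} - Y = \frac{1}{2 \left(-51\right)} - \frac{1}{21} = \frac{1}{2} \left(- \frac{1}{51}\right) - \frac{1}{21} = - \frac{1}{102} - \frac{1}{21} = - \frac{41}{714}$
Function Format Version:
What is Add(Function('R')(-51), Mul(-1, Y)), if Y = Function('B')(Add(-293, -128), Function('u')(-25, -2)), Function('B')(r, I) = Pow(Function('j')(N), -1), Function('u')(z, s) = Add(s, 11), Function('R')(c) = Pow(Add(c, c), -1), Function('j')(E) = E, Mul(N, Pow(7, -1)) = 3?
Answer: Rational(-41, 714) ≈ -0.057423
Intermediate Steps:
N = 21 (N = Mul(7, 3) = 21)
Function('R')(c) = Mul(Rational(1, 2), Pow(c, -1)) (Function('R')(c) = Pow(Mul(2, c), -1) = Mul(Rational(1, 2), Pow(c, -1)))
Function('u')(z, s) = Add(11, s)
Function('B')(r, I) = Rational(1, 21) (Function('B')(r, I) = Pow(21, -1) = Rational(1, 21))
Y = Rational(1, 21) ≈ 0.047619
Add(Function('R')(-51), Mul(-1, Y)) = Add(Mul(Rational(1, 2), Pow(-51, -1)), Mul(-1, Rational(1, 21))) = Add(Mul(Rational(1, 2), Rational(-1, 51)), Rational(-1, 21)) = Add(Rational(-1, 102), Rational(-1, 21)) = Rational(-41, 714)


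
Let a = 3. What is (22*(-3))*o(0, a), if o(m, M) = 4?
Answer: -264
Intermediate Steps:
(22*(-3))*o(0, a) = (22*(-3))*4 = -66*4 = -264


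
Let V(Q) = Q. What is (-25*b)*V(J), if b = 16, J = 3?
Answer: -1200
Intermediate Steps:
(-25*b)*V(J) = -25*16*3 = -400*3 = -1200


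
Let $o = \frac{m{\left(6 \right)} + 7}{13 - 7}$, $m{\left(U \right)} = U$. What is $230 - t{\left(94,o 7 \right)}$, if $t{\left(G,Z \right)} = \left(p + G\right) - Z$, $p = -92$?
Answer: $\frac{1459}{6} \approx 243.17$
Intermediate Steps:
$o = \frac{13}{6}$ ($o = \frac{6 + 7}{13 - 7} = \frac{13}{6} \approx 2.1667$)
$t{\left(G,Z \right)} = -92 + G - Z$ ($t{\left(G,Z \right)} = \left(-92 + G\right) - Z = -92 + G - Z$)
$230 - t{\left(94,o 7 \right)} = 230 - \left(-92 + 94 - \frac{13}{6} \cdot 7\right) = 230 - \left(-92 + 94 - \frac{91}{6}\right) = 230 - - \frac{79}{6} = 230 + \frac{79}{6} = \frac{1459}{6}$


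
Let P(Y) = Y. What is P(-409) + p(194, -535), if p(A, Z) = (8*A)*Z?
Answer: -830729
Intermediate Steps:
p(A, Z) = 8*A*Z
P(-409) + p(194, -535) = -409 + 8*194*(-535) = -409 - 830320 = -830729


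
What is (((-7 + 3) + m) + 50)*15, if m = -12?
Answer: 510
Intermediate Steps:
(((-7 + 3) + m) + 50)*15 = (((-7 + 3) - 12) + 50)*15 = ((-4 - 12) + 50)*15 = (-16 + 50)*15 = 34*15 = 510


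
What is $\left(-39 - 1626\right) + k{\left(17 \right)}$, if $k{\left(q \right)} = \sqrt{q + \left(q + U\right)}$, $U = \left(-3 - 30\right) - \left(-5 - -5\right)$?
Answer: $-1664$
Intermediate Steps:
$U = -33$ ($U = \left(-3 - 30\right) - \left(-5 + 5\right) = -33 - 0 = -33 + 0 = -33$)
$k{\left(q \right)} = \sqrt{-33 + 2 q}$ ($k{\left(q \right)} = \sqrt{q + \left(q - 33\right)} = \sqrt{q + \left(-33 + q\right)} = \sqrt{-33 + 2 q}$)
$\left(-39 - 1626\right) + k{\left(17 \right)} = \left(-39 - 1626\right) + \sqrt{-33 + 2 \cdot 17} = -1665 + \sqrt{-33 + 34} = -1665 + \sqrt{1} = -1665 + 1 = -1664$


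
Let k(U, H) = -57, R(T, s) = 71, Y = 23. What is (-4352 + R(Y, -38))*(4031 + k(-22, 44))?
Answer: -17012694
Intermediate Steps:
(-4352 + R(Y, -38))*(4031 + k(-22, 44)) = (-4352 + 71)*(4031 - 57) = -4281*3974 = -17012694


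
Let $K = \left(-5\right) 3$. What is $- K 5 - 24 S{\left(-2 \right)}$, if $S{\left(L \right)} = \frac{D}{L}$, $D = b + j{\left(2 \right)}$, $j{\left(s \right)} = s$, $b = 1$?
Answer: $111$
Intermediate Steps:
$K = -15$
$D = 3$ ($D = 1 + 2 = 3$)
$S{\left(L \right)} = \frac{3}{L}$
$- K 5 - 24 S{\left(-2 \right)} = \left(-1\right) \left(-15\right) 5 - 24 \frac{3}{-2} = 15 \cdot 5 - 24 \cdot 3 \left(- \frac{1}{2}\right) = 75 - -36 = 75 + 36 = 111$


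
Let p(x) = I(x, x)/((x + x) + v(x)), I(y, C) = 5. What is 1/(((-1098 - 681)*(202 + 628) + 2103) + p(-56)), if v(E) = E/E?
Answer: -111/163665842 ≈ -6.7821e-7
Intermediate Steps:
v(E) = 1
p(x) = 5/(1 + 2*x) (p(x) = 5/((x + x) + 1) = 5/(2*x + 1) = 5/(1 + 2*x))
1/(((-1098 - 681)*(202 + 628) + 2103) + p(-56)) = 1/(((-1098 - 681)*(202 + 628) + 2103) + 5/(1 + 2*(-56))) = 1/((-1779*830 + 2103) + 5/(1 - 112)) = 1/((-1476570 + 2103) + 5/(-111)) = 1/(-1474467 + 5*(-1/111)) = 1/(-1474467 - 5/111) = 1/(-163665842/111) = -111/163665842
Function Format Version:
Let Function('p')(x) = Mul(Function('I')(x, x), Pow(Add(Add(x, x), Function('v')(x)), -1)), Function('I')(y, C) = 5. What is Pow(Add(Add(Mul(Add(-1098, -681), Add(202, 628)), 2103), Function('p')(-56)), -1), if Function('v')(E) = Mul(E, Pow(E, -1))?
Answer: Rational(-111, 163665842) ≈ -6.7821e-7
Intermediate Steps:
Function('v')(E) = 1
Function('p')(x) = Mul(5, Pow(Add(1, Mul(2, x)), -1)) (Function('p')(x) = Mul(5, Pow(Add(Add(x, x), 1), -1)) = Mul(5, Pow(Add(Mul(2, x), 1), -1)) = Mul(5, Pow(Add(1, Mul(2, x)), -1)))
Pow(Add(Add(Mul(Add(-1098, -681), Add(202, 628)), 2103), Function('p')(-56)), -1) = Pow(Add(Add(Mul(Add(-1098, -681), Add(202, 628)), 2103), Mul(5, Pow(Add(1, Mul(2, -56)), -1))), -1) = Pow(Add(Add(Mul(-1779, 830), 2103), Mul(5, Pow(Add(1, -112), -1))), -1) = Pow(Add(Add(-1476570, 2103), Mul(5, Pow(-111, -1))), -1) = Pow(Add(-1474467, Mul(5, Rational(-1, 111))), -1) = Pow(Add(-1474467, Rational(-5, 111)), -1) = Pow(Rational(-163665842, 111), -1) = Rational(-111, 163665842)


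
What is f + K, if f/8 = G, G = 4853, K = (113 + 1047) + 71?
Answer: 40055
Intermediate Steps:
K = 1231 (K = 1160 + 71 = 1231)
f = 38824 (f = 8*4853 = 38824)
f + K = 38824 + 1231 = 40055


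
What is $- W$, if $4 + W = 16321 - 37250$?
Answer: $20933$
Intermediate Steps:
$W = -20933$ ($W = -4 + \left(16321 - 37250\right) = -4 - 20929 = -20933$)
$- W = \left(-1\right) \left(-20933\right) = 20933$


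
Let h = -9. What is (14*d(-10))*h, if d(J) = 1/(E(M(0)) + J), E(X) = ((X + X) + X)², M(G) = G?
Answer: 63/5 ≈ 12.600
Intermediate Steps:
E(X) = 9*X² (E(X) = (2*X + X)² = (3*X)² = 9*X²)
d(J) = 1/J (d(J) = 1/(9*0² + J) = 1/(9*0 + J) = 1/(0 + J) = 1/J)
(14*d(-10))*h = (14/(-10))*(-9) = (14*(-⅒))*(-9) = -7/5*(-9) = 63/5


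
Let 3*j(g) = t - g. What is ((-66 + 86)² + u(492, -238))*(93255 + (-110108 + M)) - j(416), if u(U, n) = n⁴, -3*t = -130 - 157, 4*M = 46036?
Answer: -154318090668095/9 ≈ -1.7146e+13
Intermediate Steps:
M = 11509 (M = (¼)*46036 = 11509)
t = 287/3 (t = -(-130 - 157)/3 = -⅓*(-287) = 287/3 ≈ 95.667)
j(g) = 287/9 - g/3 (j(g) = (287/3 - g)/3 = 287/9 - g/3)
((-66 + 86)² + u(492, -238))*(93255 + (-110108 + M)) - j(416) = ((-66 + 86)² + (-238)⁴)*(93255 + (-110108 + 11509)) - (287/9 - ⅓*416) = (20² + 3208542736)*(93255 - 98599) - (287/9 - 416/3) = (400 + 3208542736)*(-5344) - 1*(-961/9) = 3208543136*(-5344) + 961/9 = -17146454518784 + 961/9 = -154318090668095/9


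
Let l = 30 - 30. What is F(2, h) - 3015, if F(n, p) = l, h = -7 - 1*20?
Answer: -3015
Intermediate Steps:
h = -27 (h = -7 - 20 = -27)
l = 0
F(n, p) = 0
F(2, h) - 3015 = 0 - 3015 = -3015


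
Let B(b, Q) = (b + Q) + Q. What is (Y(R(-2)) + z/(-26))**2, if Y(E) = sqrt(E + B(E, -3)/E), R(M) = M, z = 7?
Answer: 1401/676 - 7*sqrt(2)/13 ≈ 1.3110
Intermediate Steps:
B(b, Q) = b + 2*Q (B(b, Q) = (Q + b) + Q = b + 2*Q)
Y(E) = sqrt(E + (-6 + E)/E) (Y(E) = sqrt(E + (E + 2*(-3))/E) = sqrt(E + (E - 6)/E) = sqrt(E + (-6 + E)/E))
(Y(R(-2)) + z/(-26))**2 = (sqrt(1 - 2 - 6/(-2)) + 7/(-26))**2 = (sqrt(1 - 2 - 6*(-1/2)) + 7*(-1/26))**2 = (sqrt(1 - 2 + 3) - 7/26)**2 = (sqrt(2) - 7/26)**2 = (-7/26 + sqrt(2))**2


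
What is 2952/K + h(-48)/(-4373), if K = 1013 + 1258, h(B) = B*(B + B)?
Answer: 814776/3310361 ≈ 0.24613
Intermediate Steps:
h(B) = 2*B² (h(B) = B*(2*B) = 2*B²)
K = 2271
2952/K + h(-48)/(-4373) = 2952/2271 + (2*(-48)²)/(-4373) = 2952*(1/2271) + (2*2304)*(-1/4373) = 984/757 + 4608*(-1/4373) = 984/757 - 4608/4373 = 814776/3310361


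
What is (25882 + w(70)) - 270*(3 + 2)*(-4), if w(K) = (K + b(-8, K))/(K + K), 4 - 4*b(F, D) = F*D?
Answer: 4379691/140 ≈ 31284.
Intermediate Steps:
b(F, D) = 1 - D*F/4 (b(F, D) = 1 - F*D/4 = 1 - D*F/4)
w(K) = (1 + 3*K)/(2*K) (w(K) = (K + (1 - ¼*K*(-8)))/(K + K) = (K + (1 + 2*K))/((2*K)) = (1 + 3*K)*(1/(2*K)) = (1 + 3*K)/(2*K))
(25882 + w(70)) - 270*(3 + 2)*(-4) = (25882 + (½)*(1 + 3*70)/70) - 270*(3 + 2)*(-4) = (25882 + (½)*(1/70)*(1 + 210)) - 1350*(-4) = (25882 + (½)*(1/70)*211) - 270*(-20) = (25882 + 211/140) + 5400 = 3623691/140 + 5400 = 4379691/140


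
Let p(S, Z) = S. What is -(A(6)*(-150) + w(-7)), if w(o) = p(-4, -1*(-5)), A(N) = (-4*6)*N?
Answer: -21596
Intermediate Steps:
A(N) = -24*N
w(o) = -4
-(A(6)*(-150) + w(-7)) = -(-24*6*(-150) - 4) = -(-144*(-150) - 4) = -(21600 - 4) = -1*21596 = -21596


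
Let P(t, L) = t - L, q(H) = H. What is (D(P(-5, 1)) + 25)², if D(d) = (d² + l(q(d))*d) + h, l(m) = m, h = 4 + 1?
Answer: 10404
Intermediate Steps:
h = 5
D(d) = 5 + 2*d² (D(d) = (d² + d*d) + 5 = (d² + d²) + 5 = 2*d² + 5 = 5 + 2*d²)
(D(P(-5, 1)) + 25)² = ((5 + 2*(-5 - 1*1)²) + 25)² = ((5 + 2*(-5 - 1)²) + 25)² = ((5 + 2*(-6)²) + 25)² = ((5 + 2*36) + 25)² = ((5 + 72) + 25)² = (77 + 25)² = 102² = 10404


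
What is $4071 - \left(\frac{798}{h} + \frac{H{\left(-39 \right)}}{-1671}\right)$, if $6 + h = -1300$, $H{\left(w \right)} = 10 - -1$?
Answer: $\frac{4442798485}{1091163} \approx 4071.6$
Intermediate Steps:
$H{\left(w \right)} = 11$ ($H{\left(w \right)} = 10 + 1 = 11$)
$h = -1306$ ($h = -6 - 1300 = -1306$)
$4071 - \left(\frac{798}{h} + \frac{H{\left(-39 \right)}}{-1671}\right) = 4071 - \left(\frac{798}{-1306} + \frac{11}{-1671}\right) = 4071 - \left(798 \left(- \frac{1}{1306}\right) + 11 \left(- \frac{1}{1671}\right)\right) = 4071 - \left(- \frac{399}{653} - \frac{11}{1671}\right) = 4071 - - \frac{673912}{1091163} = 4071 + \frac{673912}{1091163} = \frac{4442798485}{1091163}$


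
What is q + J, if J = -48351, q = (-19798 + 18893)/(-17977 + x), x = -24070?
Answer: -2033013592/42047 ≈ -48351.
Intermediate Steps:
q = 905/42047 (q = (-19798 + 18893)/(-17977 - 24070) = -905/(-42047) = -905*(-1/42047) = 905/42047 ≈ 0.021524)
q + J = 905/42047 - 48351 = -2033013592/42047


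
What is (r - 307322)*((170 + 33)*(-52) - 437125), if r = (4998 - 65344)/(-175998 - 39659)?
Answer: 2282349374122896/16589 ≈ 1.3758e+11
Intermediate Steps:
r = 4642/16589 (r = -60346/(-215657) = -60346*(-1/215657) = 4642/16589 ≈ 0.27982)
(r - 307322)*((170 + 33)*(-52) - 437125) = (4642/16589 - 307322)*((170 + 33)*(-52) - 437125) = -5098160016*(203*(-52) - 437125)/16589 = -5098160016*(-10556 - 437125)/16589 = -5098160016/16589*(-447681) = 2282349374122896/16589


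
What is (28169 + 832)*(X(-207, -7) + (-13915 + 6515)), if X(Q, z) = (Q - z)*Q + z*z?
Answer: 987455049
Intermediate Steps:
X(Q, z) = z**2 + Q*(Q - z) (X(Q, z) = Q*(Q - z) + z**2 = z**2 + Q*(Q - z))
(28169 + 832)*(X(-207, -7) + (-13915 + 6515)) = (28169 + 832)*(((-207)**2 + (-7)**2 - 1*(-207)*(-7)) + (-13915 + 6515)) = 29001*((42849 + 49 - 1449) - 7400) = 29001*(41449 - 7400) = 29001*34049 = 987455049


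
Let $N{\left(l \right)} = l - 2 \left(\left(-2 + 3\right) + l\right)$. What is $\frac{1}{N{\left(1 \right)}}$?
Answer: $- \frac{1}{3} \approx -0.33333$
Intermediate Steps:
$N{\left(l \right)} = -2 - l$ ($N{\left(l \right)} = l - 2 \left(1 + l\right) = l - \left(2 + 2 l\right) = -2 - l$)
$\frac{1}{N{\left(1 \right)}} = \frac{1}{-2 - 1} = \frac{1}{-3} = - \frac{1}{3}$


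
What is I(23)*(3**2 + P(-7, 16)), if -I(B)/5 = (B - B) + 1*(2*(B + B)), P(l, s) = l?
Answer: -920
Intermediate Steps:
I(B) = -20*B (I(B) = -5*((B - B) + 1*(2*(B + B))) = -5*(0 + 1*(2*(2*B))) = -5*(0 + 1*(4*B)) = -5*(0 + 4*B) = -20*B)
I(23)*(3**2 + P(-7, 16)) = (-20*23)*(3**2 - 7) = -460*(9 - 7) = -460*2 = -920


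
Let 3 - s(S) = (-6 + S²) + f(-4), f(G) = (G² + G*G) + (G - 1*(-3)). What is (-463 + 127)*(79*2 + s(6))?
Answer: -33600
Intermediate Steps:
f(G) = 3 + G + 2*G² (f(G) = (G² + G²) + (G + 3) = 2*G² + (3 + G) = 3 + G + 2*G²)
s(S) = -22 - S² (s(S) = 3 - ((-6 + S²) + (3 - 4 + 2*(-4)²)) = 3 - ((-6 + S²) + (3 - 4 + 2*16)) = 3 - ((-6 + S²) + (3 - 4 + 32)) = 3 - ((-6 + S²) + 31) = 3 - (25 + S²) = 3 + (-25 - S²) = -22 - S²)
(-463 + 127)*(79*2 + s(6)) = (-463 + 127)*(79*2 + (-22 - 1*6²)) = -336*(158 + (-22 - 1*36)) = -336*(158 + (-22 - 36)) = -336*(158 - 58) = -336*100 = -33600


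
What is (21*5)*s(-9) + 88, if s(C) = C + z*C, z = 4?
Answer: -4637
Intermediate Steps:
s(C) = 5*C (s(C) = C + 4*C = 5*C)
(21*5)*s(-9) + 88 = (21*5)*(5*(-9)) + 88 = 105*(-45) + 88 = -4725 + 88 = -4637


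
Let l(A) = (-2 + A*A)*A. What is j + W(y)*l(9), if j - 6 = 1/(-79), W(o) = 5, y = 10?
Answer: 281318/79 ≈ 3561.0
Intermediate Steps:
l(A) = A*(-2 + A²) (l(A) = (-2 + A²)*A = A*(-2 + A²))
j = 473/79 (j = 6 + 1/(-79) = 6 - 1/79 = 473/79 ≈ 5.9873)
j + W(y)*l(9) = 473/79 + 5*(9*(-2 + 9²)) = 473/79 + 5*(9*(-2 + 81)) = 473/79 + 5*(9*79) = 473/79 + 5*711 = 473/79 + 3555 = 281318/79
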